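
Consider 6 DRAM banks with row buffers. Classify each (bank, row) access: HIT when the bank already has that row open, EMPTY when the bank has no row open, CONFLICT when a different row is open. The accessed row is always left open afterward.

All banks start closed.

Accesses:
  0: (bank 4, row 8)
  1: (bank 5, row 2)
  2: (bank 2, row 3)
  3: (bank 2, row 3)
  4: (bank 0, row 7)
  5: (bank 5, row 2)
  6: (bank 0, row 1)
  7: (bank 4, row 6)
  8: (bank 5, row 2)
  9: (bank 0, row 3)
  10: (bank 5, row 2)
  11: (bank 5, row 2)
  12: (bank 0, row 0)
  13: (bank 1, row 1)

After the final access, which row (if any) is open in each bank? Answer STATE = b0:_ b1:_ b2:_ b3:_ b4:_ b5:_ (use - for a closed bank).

  [0] b4 r8: no row ⇒ E
  [1] b5 r2: no row ⇒ E
  [2] b2 r3: no row ⇒ E
  [3] b2 r3: had r3 ⇒ H
  [4] b0 r7: no row ⇒ E
  [5] b5 r2: had r2 ⇒ H
  [6] b0 r1: had r7 ⇒ C
  [7] b4 r6: had r8 ⇒ C
  [8] b5 r2: had r2 ⇒ H
  [9] b0 r3: had r1 ⇒ C
  [10] b5 r2: had r2 ⇒ H
  [11] b5 r2: had r2 ⇒ H
  [12] b0 r0: had r3 ⇒ C
  [13] b1 r1: no row ⇒ E

STATE = b0:0 b1:1 b2:3 b3:- b4:6 b5:2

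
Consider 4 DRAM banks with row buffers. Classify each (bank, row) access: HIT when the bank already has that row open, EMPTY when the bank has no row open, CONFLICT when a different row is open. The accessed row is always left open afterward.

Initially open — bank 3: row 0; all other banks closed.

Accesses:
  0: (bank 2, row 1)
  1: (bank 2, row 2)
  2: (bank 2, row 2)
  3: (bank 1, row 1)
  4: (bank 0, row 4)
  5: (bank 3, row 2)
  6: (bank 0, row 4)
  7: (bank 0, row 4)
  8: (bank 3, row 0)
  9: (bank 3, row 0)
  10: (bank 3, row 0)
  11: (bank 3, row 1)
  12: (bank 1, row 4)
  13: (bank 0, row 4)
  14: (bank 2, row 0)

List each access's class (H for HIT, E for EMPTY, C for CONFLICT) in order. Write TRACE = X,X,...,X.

0: bank 2 row 1 — prev None → EMPTY
1: bank 2 row 2 — prev 1 → CONFLICT
2: bank 2 row 2 — prev 2 → HIT
3: bank 1 row 1 — prev None → EMPTY
4: bank 0 row 4 — prev None → EMPTY
5: bank 3 row 2 — prev 0 → CONFLICT
6: bank 0 row 4 — prev 4 → HIT
7: bank 0 row 4 — prev 4 → HIT
8: bank 3 row 0 — prev 2 → CONFLICT
9: bank 3 row 0 — prev 0 → HIT
10: bank 3 row 0 — prev 0 → HIT
11: bank 3 row 1 — prev 0 → CONFLICT
12: bank 1 row 4 — prev 1 → CONFLICT
13: bank 0 row 4 — prev 4 → HIT
14: bank 2 row 0 — prev 2 → CONFLICT

TRACE = E,C,H,E,E,C,H,H,C,H,H,C,C,H,C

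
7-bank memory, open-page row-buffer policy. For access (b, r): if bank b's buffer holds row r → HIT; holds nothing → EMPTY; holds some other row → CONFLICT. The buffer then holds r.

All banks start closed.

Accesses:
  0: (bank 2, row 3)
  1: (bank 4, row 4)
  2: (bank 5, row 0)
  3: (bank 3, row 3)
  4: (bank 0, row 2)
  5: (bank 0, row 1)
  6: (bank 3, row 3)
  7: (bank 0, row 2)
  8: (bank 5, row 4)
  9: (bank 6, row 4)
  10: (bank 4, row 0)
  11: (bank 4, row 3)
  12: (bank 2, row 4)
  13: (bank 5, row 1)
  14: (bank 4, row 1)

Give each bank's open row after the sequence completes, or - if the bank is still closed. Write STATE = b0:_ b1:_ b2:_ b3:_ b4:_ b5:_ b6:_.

#0 (2,3) E
#1 (4,4) E
#2 (5,0) E
#3 (3,3) E
#4 (0,2) E
#5 (0,1) C  (was 2)
#6 (3,3) H  (was 3)
#7 (0,2) C  (was 1)
#8 (5,4) C  (was 0)
#9 (6,4) E
#10 (4,0) C  (was 4)
#11 (4,3) C  (was 0)
#12 (2,4) C  (was 3)
#13 (5,1) C  (was 4)
#14 (4,1) C  (was 3)

STATE = b0:2 b1:- b2:4 b3:3 b4:1 b5:1 b6:4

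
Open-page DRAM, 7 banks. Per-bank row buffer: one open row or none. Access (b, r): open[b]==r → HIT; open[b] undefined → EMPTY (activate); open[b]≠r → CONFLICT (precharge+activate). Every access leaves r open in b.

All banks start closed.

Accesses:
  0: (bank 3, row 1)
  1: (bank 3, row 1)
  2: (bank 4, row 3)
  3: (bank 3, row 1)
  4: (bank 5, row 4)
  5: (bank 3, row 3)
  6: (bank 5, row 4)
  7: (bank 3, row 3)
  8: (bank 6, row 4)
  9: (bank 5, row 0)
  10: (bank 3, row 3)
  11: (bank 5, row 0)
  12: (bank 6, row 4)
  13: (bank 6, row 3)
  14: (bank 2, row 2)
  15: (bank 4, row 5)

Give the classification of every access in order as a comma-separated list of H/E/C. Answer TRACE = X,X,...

#0 (3,1) E
#1 (3,1) H  (was 1)
#2 (4,3) E
#3 (3,1) H  (was 1)
#4 (5,4) E
#5 (3,3) C  (was 1)
#6 (5,4) H  (was 4)
#7 (3,3) H  (was 3)
#8 (6,4) E
#9 (5,0) C  (was 4)
#10 (3,3) H  (was 3)
#11 (5,0) H  (was 0)
#12 (6,4) H  (was 4)
#13 (6,3) C  (was 4)
#14 (2,2) E
#15 (4,5) C  (was 3)

TRACE = E,H,E,H,E,C,H,H,E,C,H,H,H,C,E,C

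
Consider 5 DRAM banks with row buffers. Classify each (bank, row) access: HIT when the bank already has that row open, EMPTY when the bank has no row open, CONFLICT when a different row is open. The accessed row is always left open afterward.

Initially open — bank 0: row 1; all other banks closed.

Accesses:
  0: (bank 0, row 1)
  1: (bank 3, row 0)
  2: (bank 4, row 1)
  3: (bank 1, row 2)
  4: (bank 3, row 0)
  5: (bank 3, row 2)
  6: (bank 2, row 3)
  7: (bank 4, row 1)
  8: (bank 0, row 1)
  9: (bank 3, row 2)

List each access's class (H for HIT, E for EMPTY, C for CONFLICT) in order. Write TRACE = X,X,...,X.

TRACE = H,E,E,E,H,C,E,H,H,H

  [0] b0 r1: had r1 ⇒ H
  [1] b3 r0: no row ⇒ E
  [2] b4 r1: no row ⇒ E
  [3] b1 r2: no row ⇒ E
  [4] b3 r0: had r0 ⇒ H
  [5] b3 r2: had r0 ⇒ C
  [6] b2 r3: no row ⇒ E
  [7] b4 r1: had r1 ⇒ H
  [8] b0 r1: had r1 ⇒ H
  [9] b3 r2: had r2 ⇒ H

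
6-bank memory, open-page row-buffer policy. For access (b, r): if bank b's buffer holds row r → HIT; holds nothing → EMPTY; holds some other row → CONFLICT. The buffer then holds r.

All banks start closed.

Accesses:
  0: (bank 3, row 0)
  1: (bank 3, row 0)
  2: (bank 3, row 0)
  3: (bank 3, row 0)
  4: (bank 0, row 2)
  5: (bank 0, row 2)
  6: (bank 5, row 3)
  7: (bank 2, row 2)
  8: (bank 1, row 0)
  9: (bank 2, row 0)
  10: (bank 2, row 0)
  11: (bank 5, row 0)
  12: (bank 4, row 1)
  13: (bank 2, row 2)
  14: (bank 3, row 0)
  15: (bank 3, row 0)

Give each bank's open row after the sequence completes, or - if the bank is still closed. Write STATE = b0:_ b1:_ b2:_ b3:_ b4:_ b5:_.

#0 (3,0) E
#1 (3,0) H  (was 0)
#2 (3,0) H  (was 0)
#3 (3,0) H  (was 0)
#4 (0,2) E
#5 (0,2) H  (was 2)
#6 (5,3) E
#7 (2,2) E
#8 (1,0) E
#9 (2,0) C  (was 2)
#10 (2,0) H  (was 0)
#11 (5,0) C  (was 3)
#12 (4,1) E
#13 (2,2) C  (was 0)
#14 (3,0) H  (was 0)
#15 (3,0) H  (was 0)

STATE = b0:2 b1:0 b2:2 b3:0 b4:1 b5:0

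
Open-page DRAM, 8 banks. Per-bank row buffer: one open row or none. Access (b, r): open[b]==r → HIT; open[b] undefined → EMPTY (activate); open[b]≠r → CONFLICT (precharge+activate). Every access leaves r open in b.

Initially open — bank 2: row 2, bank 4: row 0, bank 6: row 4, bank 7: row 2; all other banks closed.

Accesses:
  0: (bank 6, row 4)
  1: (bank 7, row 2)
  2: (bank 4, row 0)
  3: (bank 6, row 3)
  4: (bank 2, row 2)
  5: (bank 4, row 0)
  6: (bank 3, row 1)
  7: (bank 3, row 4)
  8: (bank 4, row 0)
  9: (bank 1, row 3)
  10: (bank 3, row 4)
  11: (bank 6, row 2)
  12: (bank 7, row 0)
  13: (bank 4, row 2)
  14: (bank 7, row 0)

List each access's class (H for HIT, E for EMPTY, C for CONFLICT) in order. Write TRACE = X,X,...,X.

step 0: bank6 4->4 [HIT]
step 1: bank7 2->2 [HIT]
step 2: bank4 0->0 [HIT]
step 3: bank6 4->3 [CONFLICT]
step 4: bank2 2->2 [HIT]
step 5: bank4 0->0 [HIT]
step 6: bank3 None->1 [EMPTY]
step 7: bank3 1->4 [CONFLICT]
step 8: bank4 0->0 [HIT]
step 9: bank1 None->3 [EMPTY]
step 10: bank3 4->4 [HIT]
step 11: bank6 3->2 [CONFLICT]
step 12: bank7 2->0 [CONFLICT]
step 13: bank4 0->2 [CONFLICT]
step 14: bank7 0->0 [HIT]

TRACE = H,H,H,C,H,H,E,C,H,E,H,C,C,C,H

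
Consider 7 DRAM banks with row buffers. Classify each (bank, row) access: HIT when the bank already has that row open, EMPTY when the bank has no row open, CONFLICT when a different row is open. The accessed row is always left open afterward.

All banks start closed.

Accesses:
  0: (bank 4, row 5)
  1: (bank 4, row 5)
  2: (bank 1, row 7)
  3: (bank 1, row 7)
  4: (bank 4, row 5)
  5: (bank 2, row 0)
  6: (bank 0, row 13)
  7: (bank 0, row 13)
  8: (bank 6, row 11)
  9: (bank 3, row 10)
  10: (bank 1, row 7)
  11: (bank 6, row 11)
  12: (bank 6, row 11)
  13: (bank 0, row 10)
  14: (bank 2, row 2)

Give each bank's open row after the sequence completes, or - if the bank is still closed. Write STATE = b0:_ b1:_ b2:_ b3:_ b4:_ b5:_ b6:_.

STATE = b0:10 b1:7 b2:2 b3:10 b4:5 b5:- b6:11

0: bank 4 row 5 — prev None → EMPTY
1: bank 4 row 5 — prev 5 → HIT
2: bank 1 row 7 — prev None → EMPTY
3: bank 1 row 7 — prev 7 → HIT
4: bank 4 row 5 — prev 5 → HIT
5: bank 2 row 0 — prev None → EMPTY
6: bank 0 row 13 — prev None → EMPTY
7: bank 0 row 13 — prev 13 → HIT
8: bank 6 row 11 — prev None → EMPTY
9: bank 3 row 10 — prev None → EMPTY
10: bank 1 row 7 — prev 7 → HIT
11: bank 6 row 11 — prev 11 → HIT
12: bank 6 row 11 — prev 11 → HIT
13: bank 0 row 10 — prev 13 → CONFLICT
14: bank 2 row 2 — prev 0 → CONFLICT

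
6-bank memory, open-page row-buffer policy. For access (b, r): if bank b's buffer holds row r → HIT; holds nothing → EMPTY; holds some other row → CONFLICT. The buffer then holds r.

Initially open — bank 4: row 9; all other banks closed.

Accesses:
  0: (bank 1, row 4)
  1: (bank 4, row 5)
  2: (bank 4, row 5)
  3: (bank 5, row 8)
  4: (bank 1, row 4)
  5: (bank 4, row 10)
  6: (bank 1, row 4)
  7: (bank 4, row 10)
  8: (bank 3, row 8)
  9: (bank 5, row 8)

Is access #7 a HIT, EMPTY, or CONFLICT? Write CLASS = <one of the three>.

CLASS = HIT

  [0] b1 r4: no row ⇒ E
  [1] b4 r5: had r9 ⇒ C
  [2] b4 r5: had r5 ⇒ H
  [3] b5 r8: no row ⇒ E
  [4] b1 r4: had r4 ⇒ H
  [5] b4 r10: had r5 ⇒ C
  [6] b1 r4: had r4 ⇒ H
  [7] b4 r10: had r10 ⇒ H
  [8] b3 r8: no row ⇒ E
  [9] b5 r8: had r8 ⇒ H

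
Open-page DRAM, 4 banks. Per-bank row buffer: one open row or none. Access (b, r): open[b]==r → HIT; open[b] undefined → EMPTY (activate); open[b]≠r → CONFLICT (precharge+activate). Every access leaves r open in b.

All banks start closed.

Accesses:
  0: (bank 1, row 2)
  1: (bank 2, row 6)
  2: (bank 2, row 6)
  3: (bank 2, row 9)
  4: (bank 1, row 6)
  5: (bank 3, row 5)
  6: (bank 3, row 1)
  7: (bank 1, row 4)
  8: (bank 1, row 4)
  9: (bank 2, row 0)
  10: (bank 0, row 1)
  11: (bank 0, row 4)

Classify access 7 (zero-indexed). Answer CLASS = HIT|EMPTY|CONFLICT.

CLASS = CONFLICT

  [0] b1 r2: no row ⇒ E
  [1] b2 r6: no row ⇒ E
  [2] b2 r6: had r6 ⇒ H
  [3] b2 r9: had r6 ⇒ C
  [4] b1 r6: had r2 ⇒ C
  [5] b3 r5: no row ⇒ E
  [6] b3 r1: had r5 ⇒ C
  [7] b1 r4: had r6 ⇒ C
  [8] b1 r4: had r4 ⇒ H
  [9] b2 r0: had r9 ⇒ C
  [10] b0 r1: no row ⇒ E
  [11] b0 r4: had r1 ⇒ C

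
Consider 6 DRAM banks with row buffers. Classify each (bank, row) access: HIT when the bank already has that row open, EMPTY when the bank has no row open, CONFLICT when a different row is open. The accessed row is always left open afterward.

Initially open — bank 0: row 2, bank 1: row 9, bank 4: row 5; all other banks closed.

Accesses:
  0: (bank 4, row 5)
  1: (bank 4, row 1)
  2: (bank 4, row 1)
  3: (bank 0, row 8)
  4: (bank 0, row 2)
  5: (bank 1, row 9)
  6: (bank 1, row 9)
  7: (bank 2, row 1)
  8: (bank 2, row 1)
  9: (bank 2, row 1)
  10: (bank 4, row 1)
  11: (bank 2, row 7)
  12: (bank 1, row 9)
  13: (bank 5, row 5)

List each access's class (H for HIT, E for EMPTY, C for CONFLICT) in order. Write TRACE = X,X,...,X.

0: bank 4 row 5 — prev 5 → HIT
1: bank 4 row 1 — prev 5 → CONFLICT
2: bank 4 row 1 — prev 1 → HIT
3: bank 0 row 8 — prev 2 → CONFLICT
4: bank 0 row 2 — prev 8 → CONFLICT
5: bank 1 row 9 — prev 9 → HIT
6: bank 1 row 9 — prev 9 → HIT
7: bank 2 row 1 — prev None → EMPTY
8: bank 2 row 1 — prev 1 → HIT
9: bank 2 row 1 — prev 1 → HIT
10: bank 4 row 1 — prev 1 → HIT
11: bank 2 row 7 — prev 1 → CONFLICT
12: bank 1 row 9 — prev 9 → HIT
13: bank 5 row 5 — prev None → EMPTY

TRACE = H,C,H,C,C,H,H,E,H,H,H,C,H,E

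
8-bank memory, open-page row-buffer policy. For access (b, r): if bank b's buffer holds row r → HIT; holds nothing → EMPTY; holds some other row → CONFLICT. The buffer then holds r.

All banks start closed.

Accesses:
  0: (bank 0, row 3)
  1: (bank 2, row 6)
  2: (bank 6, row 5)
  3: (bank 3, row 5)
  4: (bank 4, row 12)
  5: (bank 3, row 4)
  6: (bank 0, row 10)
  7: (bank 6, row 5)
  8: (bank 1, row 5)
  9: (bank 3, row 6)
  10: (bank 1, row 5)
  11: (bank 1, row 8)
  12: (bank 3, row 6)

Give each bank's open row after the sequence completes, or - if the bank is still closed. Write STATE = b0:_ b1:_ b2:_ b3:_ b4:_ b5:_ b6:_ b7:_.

STATE = b0:10 b1:8 b2:6 b3:6 b4:12 b5:- b6:5 b7:-

#0 (0,3) E
#1 (2,6) E
#2 (6,5) E
#3 (3,5) E
#4 (4,12) E
#5 (3,4) C  (was 5)
#6 (0,10) C  (was 3)
#7 (6,5) H  (was 5)
#8 (1,5) E
#9 (3,6) C  (was 4)
#10 (1,5) H  (was 5)
#11 (1,8) C  (was 5)
#12 (3,6) H  (was 6)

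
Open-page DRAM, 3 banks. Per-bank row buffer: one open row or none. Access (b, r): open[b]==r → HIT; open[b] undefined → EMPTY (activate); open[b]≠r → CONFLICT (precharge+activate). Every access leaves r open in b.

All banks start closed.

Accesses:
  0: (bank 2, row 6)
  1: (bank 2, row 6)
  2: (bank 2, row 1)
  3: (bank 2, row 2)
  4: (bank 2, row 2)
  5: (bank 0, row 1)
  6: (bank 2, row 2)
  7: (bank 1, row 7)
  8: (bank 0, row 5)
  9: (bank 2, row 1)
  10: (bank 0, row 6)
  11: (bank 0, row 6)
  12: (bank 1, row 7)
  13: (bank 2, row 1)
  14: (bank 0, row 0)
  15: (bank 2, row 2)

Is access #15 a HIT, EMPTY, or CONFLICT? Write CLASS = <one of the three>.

#0 (2,6) E
#1 (2,6) H  (was 6)
#2 (2,1) C  (was 6)
#3 (2,2) C  (was 1)
#4 (2,2) H  (was 2)
#5 (0,1) E
#6 (2,2) H  (was 2)
#7 (1,7) E
#8 (0,5) C  (was 1)
#9 (2,1) C  (was 2)
#10 (0,6) C  (was 5)
#11 (0,6) H  (was 6)
#12 (1,7) H  (was 7)
#13 (2,1) H  (was 1)
#14 (0,0) C  (was 6)
#15 (2,2) C  (was 1)

CLASS = CONFLICT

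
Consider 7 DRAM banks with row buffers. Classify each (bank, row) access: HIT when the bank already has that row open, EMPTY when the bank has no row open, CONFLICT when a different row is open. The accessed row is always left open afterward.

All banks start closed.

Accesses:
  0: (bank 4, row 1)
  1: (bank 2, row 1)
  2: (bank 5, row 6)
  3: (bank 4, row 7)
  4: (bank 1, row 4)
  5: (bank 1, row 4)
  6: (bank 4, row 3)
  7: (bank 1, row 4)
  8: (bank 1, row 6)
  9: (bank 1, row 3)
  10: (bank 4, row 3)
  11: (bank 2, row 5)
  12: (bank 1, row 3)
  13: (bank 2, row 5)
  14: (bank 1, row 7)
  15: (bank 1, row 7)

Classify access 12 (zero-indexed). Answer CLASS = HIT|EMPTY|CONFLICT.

CLASS = HIT

  [0] b4 r1: no row ⇒ E
  [1] b2 r1: no row ⇒ E
  [2] b5 r6: no row ⇒ E
  [3] b4 r7: had r1 ⇒ C
  [4] b1 r4: no row ⇒ E
  [5] b1 r4: had r4 ⇒ H
  [6] b4 r3: had r7 ⇒ C
  [7] b1 r4: had r4 ⇒ H
  [8] b1 r6: had r4 ⇒ C
  [9] b1 r3: had r6 ⇒ C
  [10] b4 r3: had r3 ⇒ H
  [11] b2 r5: had r1 ⇒ C
  [12] b1 r3: had r3 ⇒ H
  [13] b2 r5: had r5 ⇒ H
  [14] b1 r7: had r3 ⇒ C
  [15] b1 r7: had r7 ⇒ H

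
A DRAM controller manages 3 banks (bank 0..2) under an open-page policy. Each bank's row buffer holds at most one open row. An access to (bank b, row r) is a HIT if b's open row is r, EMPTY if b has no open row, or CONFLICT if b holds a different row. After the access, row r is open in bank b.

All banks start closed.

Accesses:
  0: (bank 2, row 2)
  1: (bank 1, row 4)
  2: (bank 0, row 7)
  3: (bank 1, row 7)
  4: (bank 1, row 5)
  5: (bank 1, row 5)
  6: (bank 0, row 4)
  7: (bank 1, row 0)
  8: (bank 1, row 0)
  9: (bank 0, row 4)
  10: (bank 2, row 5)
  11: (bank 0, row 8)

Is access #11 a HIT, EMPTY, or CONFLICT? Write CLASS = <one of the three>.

  [0] b2 r2: no row ⇒ E
  [1] b1 r4: no row ⇒ E
  [2] b0 r7: no row ⇒ E
  [3] b1 r7: had r4 ⇒ C
  [4] b1 r5: had r7 ⇒ C
  [5] b1 r5: had r5 ⇒ H
  [6] b0 r4: had r7 ⇒ C
  [7] b1 r0: had r5 ⇒ C
  [8] b1 r0: had r0 ⇒ H
  [9] b0 r4: had r4 ⇒ H
  [10] b2 r5: had r2 ⇒ C
  [11] b0 r8: had r4 ⇒ C

CLASS = CONFLICT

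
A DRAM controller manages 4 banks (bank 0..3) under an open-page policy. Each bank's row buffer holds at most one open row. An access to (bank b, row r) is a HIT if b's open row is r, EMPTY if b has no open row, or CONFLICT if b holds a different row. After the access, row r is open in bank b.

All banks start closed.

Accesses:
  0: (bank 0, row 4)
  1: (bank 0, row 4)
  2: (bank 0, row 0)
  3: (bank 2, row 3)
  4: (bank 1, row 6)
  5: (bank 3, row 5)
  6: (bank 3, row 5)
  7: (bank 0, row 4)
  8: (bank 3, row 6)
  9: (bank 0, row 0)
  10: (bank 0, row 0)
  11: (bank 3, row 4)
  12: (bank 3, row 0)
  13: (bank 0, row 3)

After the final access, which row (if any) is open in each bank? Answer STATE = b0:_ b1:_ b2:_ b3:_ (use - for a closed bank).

STATE = b0:3 b1:6 b2:3 b3:0

  [0] b0 r4: no row ⇒ E
  [1] b0 r4: had r4 ⇒ H
  [2] b0 r0: had r4 ⇒ C
  [3] b2 r3: no row ⇒ E
  [4] b1 r6: no row ⇒ E
  [5] b3 r5: no row ⇒ E
  [6] b3 r5: had r5 ⇒ H
  [7] b0 r4: had r0 ⇒ C
  [8] b3 r6: had r5 ⇒ C
  [9] b0 r0: had r4 ⇒ C
  [10] b0 r0: had r0 ⇒ H
  [11] b3 r4: had r6 ⇒ C
  [12] b3 r0: had r4 ⇒ C
  [13] b0 r3: had r0 ⇒ C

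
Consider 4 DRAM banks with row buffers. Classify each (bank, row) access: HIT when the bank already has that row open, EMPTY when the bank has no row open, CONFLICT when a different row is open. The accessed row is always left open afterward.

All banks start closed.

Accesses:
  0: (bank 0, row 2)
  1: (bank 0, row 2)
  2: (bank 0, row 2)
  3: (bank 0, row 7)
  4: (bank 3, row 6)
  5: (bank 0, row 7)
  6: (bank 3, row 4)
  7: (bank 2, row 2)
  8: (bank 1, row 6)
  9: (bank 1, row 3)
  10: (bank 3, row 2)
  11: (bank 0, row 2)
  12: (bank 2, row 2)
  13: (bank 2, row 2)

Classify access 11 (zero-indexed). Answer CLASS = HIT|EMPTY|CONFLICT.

step 0: bank0 None->2 [EMPTY]
step 1: bank0 2->2 [HIT]
step 2: bank0 2->2 [HIT]
step 3: bank0 2->7 [CONFLICT]
step 4: bank3 None->6 [EMPTY]
step 5: bank0 7->7 [HIT]
step 6: bank3 6->4 [CONFLICT]
step 7: bank2 None->2 [EMPTY]
step 8: bank1 None->6 [EMPTY]
step 9: bank1 6->3 [CONFLICT]
step 10: bank3 4->2 [CONFLICT]
step 11: bank0 7->2 [CONFLICT]
step 12: bank2 2->2 [HIT]
step 13: bank2 2->2 [HIT]

CLASS = CONFLICT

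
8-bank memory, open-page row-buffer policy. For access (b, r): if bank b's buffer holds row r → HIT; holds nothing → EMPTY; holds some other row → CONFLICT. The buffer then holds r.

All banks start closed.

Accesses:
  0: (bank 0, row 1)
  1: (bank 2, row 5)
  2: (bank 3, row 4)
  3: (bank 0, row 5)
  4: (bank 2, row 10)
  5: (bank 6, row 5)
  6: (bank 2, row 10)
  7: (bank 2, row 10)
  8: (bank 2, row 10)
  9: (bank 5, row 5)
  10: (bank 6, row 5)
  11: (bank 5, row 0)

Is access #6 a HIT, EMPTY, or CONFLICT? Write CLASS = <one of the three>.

CLASS = HIT

step 0: bank0 None->1 [EMPTY]
step 1: bank2 None->5 [EMPTY]
step 2: bank3 None->4 [EMPTY]
step 3: bank0 1->5 [CONFLICT]
step 4: bank2 5->10 [CONFLICT]
step 5: bank6 None->5 [EMPTY]
step 6: bank2 10->10 [HIT]
step 7: bank2 10->10 [HIT]
step 8: bank2 10->10 [HIT]
step 9: bank5 None->5 [EMPTY]
step 10: bank6 5->5 [HIT]
step 11: bank5 5->0 [CONFLICT]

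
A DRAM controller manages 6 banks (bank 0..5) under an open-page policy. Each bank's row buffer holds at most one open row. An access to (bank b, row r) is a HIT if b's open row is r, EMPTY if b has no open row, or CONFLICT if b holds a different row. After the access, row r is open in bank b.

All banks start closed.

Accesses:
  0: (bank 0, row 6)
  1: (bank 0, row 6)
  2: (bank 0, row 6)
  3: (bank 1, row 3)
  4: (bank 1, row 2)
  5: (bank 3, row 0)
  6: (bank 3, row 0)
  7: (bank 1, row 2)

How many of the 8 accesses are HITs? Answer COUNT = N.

  [0] b0 r6: no row ⇒ E
  [1] b0 r6: had r6 ⇒ H
  [2] b0 r6: had r6 ⇒ H
  [3] b1 r3: no row ⇒ E
  [4] b1 r2: had r3 ⇒ C
  [5] b3 r0: no row ⇒ E
  [6] b3 r0: had r0 ⇒ H
  [7] b1 r2: had r2 ⇒ H

COUNT = 4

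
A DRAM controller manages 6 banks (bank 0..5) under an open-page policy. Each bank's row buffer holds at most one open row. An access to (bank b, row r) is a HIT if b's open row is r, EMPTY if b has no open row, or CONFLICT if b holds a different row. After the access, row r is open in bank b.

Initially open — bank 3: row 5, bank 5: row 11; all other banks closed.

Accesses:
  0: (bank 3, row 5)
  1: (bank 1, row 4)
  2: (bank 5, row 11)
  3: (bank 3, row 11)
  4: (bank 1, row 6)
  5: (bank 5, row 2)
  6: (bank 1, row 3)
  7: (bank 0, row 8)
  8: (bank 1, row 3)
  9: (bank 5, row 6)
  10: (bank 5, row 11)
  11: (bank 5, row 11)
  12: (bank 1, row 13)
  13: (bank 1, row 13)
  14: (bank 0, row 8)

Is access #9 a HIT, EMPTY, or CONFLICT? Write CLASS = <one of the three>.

CLASS = CONFLICT

  [0] b3 r5: had r5 ⇒ H
  [1] b1 r4: no row ⇒ E
  [2] b5 r11: had r11 ⇒ H
  [3] b3 r11: had r5 ⇒ C
  [4] b1 r6: had r4 ⇒ C
  [5] b5 r2: had r11 ⇒ C
  [6] b1 r3: had r6 ⇒ C
  [7] b0 r8: no row ⇒ E
  [8] b1 r3: had r3 ⇒ H
  [9] b5 r6: had r2 ⇒ C
  [10] b5 r11: had r6 ⇒ C
  [11] b5 r11: had r11 ⇒ H
  [12] b1 r13: had r3 ⇒ C
  [13] b1 r13: had r13 ⇒ H
  [14] b0 r8: had r8 ⇒ H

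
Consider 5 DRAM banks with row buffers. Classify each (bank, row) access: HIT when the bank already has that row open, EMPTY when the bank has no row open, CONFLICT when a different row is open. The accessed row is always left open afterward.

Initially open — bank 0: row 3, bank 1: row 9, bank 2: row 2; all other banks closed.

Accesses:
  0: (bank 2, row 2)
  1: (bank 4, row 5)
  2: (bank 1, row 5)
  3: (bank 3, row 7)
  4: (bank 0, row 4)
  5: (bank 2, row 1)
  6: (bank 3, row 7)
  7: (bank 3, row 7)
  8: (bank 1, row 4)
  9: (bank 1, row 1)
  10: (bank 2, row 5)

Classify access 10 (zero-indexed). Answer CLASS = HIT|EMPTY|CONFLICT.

CLASS = CONFLICT

#0 (2,2) H  (was 2)
#1 (4,5) E
#2 (1,5) C  (was 9)
#3 (3,7) E
#4 (0,4) C  (was 3)
#5 (2,1) C  (was 2)
#6 (3,7) H  (was 7)
#7 (3,7) H  (was 7)
#8 (1,4) C  (was 5)
#9 (1,1) C  (was 4)
#10 (2,5) C  (was 1)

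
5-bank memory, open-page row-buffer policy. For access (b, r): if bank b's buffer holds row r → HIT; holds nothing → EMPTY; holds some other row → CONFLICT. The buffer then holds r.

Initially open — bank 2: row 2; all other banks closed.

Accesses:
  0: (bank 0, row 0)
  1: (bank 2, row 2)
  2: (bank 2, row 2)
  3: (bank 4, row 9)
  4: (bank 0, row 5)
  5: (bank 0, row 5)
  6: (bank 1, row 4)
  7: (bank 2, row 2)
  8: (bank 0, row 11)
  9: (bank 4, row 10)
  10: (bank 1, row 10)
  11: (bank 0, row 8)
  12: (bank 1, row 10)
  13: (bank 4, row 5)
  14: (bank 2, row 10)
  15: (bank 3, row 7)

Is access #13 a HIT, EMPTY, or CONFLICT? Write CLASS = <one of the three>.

CLASS = CONFLICT

  [0] b0 r0: no row ⇒ E
  [1] b2 r2: had r2 ⇒ H
  [2] b2 r2: had r2 ⇒ H
  [3] b4 r9: no row ⇒ E
  [4] b0 r5: had r0 ⇒ C
  [5] b0 r5: had r5 ⇒ H
  [6] b1 r4: no row ⇒ E
  [7] b2 r2: had r2 ⇒ H
  [8] b0 r11: had r5 ⇒ C
  [9] b4 r10: had r9 ⇒ C
  [10] b1 r10: had r4 ⇒ C
  [11] b0 r8: had r11 ⇒ C
  [12] b1 r10: had r10 ⇒ H
  [13] b4 r5: had r10 ⇒ C
  [14] b2 r10: had r2 ⇒ C
  [15] b3 r7: no row ⇒ E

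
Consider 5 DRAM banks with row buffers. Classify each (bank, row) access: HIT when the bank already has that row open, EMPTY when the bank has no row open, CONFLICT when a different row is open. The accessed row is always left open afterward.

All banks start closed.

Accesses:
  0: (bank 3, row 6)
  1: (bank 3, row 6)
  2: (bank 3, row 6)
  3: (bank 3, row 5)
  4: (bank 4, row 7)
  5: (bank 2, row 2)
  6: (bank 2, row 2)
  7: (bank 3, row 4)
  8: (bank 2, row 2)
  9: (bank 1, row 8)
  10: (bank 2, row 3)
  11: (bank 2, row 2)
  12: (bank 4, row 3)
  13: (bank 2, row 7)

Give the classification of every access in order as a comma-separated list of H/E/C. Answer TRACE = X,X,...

  [0] b3 r6: no row ⇒ E
  [1] b3 r6: had r6 ⇒ H
  [2] b3 r6: had r6 ⇒ H
  [3] b3 r5: had r6 ⇒ C
  [4] b4 r7: no row ⇒ E
  [5] b2 r2: no row ⇒ E
  [6] b2 r2: had r2 ⇒ H
  [7] b3 r4: had r5 ⇒ C
  [8] b2 r2: had r2 ⇒ H
  [9] b1 r8: no row ⇒ E
  [10] b2 r3: had r2 ⇒ C
  [11] b2 r2: had r3 ⇒ C
  [12] b4 r3: had r7 ⇒ C
  [13] b2 r7: had r2 ⇒ C

TRACE = E,H,H,C,E,E,H,C,H,E,C,C,C,C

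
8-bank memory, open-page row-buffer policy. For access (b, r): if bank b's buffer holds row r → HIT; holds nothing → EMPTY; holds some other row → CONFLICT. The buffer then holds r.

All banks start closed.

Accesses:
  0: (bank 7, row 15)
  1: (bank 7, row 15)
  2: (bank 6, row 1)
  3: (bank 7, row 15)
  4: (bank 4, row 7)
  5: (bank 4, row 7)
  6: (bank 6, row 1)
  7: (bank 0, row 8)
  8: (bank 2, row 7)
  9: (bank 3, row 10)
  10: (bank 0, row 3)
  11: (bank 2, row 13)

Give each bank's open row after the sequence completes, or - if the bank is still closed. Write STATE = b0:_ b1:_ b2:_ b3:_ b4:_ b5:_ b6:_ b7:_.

STATE = b0:3 b1:- b2:13 b3:10 b4:7 b5:- b6:1 b7:15

step 0: bank7 None->15 [EMPTY]
step 1: bank7 15->15 [HIT]
step 2: bank6 None->1 [EMPTY]
step 3: bank7 15->15 [HIT]
step 4: bank4 None->7 [EMPTY]
step 5: bank4 7->7 [HIT]
step 6: bank6 1->1 [HIT]
step 7: bank0 None->8 [EMPTY]
step 8: bank2 None->7 [EMPTY]
step 9: bank3 None->10 [EMPTY]
step 10: bank0 8->3 [CONFLICT]
step 11: bank2 7->13 [CONFLICT]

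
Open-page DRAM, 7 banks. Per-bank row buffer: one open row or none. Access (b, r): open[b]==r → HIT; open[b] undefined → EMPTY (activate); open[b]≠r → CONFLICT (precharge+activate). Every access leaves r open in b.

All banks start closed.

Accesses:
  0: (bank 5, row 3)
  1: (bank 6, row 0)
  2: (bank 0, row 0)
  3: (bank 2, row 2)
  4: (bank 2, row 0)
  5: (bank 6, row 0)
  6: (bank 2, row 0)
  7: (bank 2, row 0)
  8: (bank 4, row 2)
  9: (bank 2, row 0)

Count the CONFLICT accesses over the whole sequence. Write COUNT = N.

0: bank 5 row 3 — prev None → EMPTY
1: bank 6 row 0 — prev None → EMPTY
2: bank 0 row 0 — prev None → EMPTY
3: bank 2 row 2 — prev None → EMPTY
4: bank 2 row 0 — prev 2 → CONFLICT
5: bank 6 row 0 — prev 0 → HIT
6: bank 2 row 0 — prev 0 → HIT
7: bank 2 row 0 — prev 0 → HIT
8: bank 4 row 2 — prev None → EMPTY
9: bank 2 row 0 — prev 0 → HIT

COUNT = 1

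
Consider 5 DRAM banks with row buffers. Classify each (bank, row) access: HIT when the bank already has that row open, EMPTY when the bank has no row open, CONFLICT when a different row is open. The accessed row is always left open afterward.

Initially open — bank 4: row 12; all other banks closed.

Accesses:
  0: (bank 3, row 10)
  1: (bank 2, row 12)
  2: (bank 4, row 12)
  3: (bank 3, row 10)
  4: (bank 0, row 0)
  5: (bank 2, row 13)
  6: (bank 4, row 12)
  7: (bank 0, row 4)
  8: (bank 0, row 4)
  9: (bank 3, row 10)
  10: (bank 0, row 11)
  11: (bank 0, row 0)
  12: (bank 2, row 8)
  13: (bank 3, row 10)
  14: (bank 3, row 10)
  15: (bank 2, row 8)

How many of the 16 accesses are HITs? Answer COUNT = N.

step 0: bank3 None->10 [EMPTY]
step 1: bank2 None->12 [EMPTY]
step 2: bank4 12->12 [HIT]
step 3: bank3 10->10 [HIT]
step 4: bank0 None->0 [EMPTY]
step 5: bank2 12->13 [CONFLICT]
step 6: bank4 12->12 [HIT]
step 7: bank0 0->4 [CONFLICT]
step 8: bank0 4->4 [HIT]
step 9: bank3 10->10 [HIT]
step 10: bank0 4->11 [CONFLICT]
step 11: bank0 11->0 [CONFLICT]
step 12: bank2 13->8 [CONFLICT]
step 13: bank3 10->10 [HIT]
step 14: bank3 10->10 [HIT]
step 15: bank2 8->8 [HIT]

COUNT = 8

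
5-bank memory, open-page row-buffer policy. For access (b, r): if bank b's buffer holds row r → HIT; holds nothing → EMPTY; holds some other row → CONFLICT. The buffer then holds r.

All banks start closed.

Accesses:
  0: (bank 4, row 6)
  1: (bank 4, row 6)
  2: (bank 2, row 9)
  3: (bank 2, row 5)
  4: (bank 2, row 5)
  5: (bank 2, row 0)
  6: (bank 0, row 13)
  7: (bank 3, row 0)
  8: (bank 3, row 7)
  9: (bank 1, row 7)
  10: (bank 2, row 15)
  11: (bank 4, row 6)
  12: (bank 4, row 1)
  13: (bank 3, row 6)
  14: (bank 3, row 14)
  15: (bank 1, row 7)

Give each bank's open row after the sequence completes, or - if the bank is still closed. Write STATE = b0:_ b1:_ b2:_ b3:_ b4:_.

STATE = b0:13 b1:7 b2:15 b3:14 b4:1

0: bank 4 row 6 — prev None → EMPTY
1: bank 4 row 6 — prev 6 → HIT
2: bank 2 row 9 — prev None → EMPTY
3: bank 2 row 5 — prev 9 → CONFLICT
4: bank 2 row 5 — prev 5 → HIT
5: bank 2 row 0 — prev 5 → CONFLICT
6: bank 0 row 13 — prev None → EMPTY
7: bank 3 row 0 — prev None → EMPTY
8: bank 3 row 7 — prev 0 → CONFLICT
9: bank 1 row 7 — prev None → EMPTY
10: bank 2 row 15 — prev 0 → CONFLICT
11: bank 4 row 6 — prev 6 → HIT
12: bank 4 row 1 — prev 6 → CONFLICT
13: bank 3 row 6 — prev 7 → CONFLICT
14: bank 3 row 14 — prev 6 → CONFLICT
15: bank 1 row 7 — prev 7 → HIT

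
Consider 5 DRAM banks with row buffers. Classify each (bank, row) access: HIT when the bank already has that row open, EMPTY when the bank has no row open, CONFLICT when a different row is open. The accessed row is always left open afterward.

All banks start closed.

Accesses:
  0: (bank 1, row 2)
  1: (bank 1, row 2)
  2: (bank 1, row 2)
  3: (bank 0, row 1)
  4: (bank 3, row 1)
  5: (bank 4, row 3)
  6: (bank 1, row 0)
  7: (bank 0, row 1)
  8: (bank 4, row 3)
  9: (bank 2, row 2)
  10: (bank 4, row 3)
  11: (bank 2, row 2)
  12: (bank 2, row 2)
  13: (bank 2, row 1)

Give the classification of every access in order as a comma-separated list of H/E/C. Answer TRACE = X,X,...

TRACE = E,H,H,E,E,E,C,H,H,E,H,H,H,C

step 0: bank1 None->2 [EMPTY]
step 1: bank1 2->2 [HIT]
step 2: bank1 2->2 [HIT]
step 3: bank0 None->1 [EMPTY]
step 4: bank3 None->1 [EMPTY]
step 5: bank4 None->3 [EMPTY]
step 6: bank1 2->0 [CONFLICT]
step 7: bank0 1->1 [HIT]
step 8: bank4 3->3 [HIT]
step 9: bank2 None->2 [EMPTY]
step 10: bank4 3->3 [HIT]
step 11: bank2 2->2 [HIT]
step 12: bank2 2->2 [HIT]
step 13: bank2 2->1 [CONFLICT]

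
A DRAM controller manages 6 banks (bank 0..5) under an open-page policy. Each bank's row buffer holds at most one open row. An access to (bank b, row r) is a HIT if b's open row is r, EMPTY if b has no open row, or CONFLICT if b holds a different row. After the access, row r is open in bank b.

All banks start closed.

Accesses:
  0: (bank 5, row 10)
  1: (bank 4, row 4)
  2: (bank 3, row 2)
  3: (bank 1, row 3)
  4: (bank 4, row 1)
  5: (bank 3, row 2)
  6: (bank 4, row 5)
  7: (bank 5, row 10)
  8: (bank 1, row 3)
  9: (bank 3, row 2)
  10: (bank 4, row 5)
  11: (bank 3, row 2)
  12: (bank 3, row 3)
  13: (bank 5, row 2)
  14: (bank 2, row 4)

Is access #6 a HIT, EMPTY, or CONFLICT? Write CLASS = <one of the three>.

0: bank 5 row 10 — prev None → EMPTY
1: bank 4 row 4 — prev None → EMPTY
2: bank 3 row 2 — prev None → EMPTY
3: bank 1 row 3 — prev None → EMPTY
4: bank 4 row 1 — prev 4 → CONFLICT
5: bank 3 row 2 — prev 2 → HIT
6: bank 4 row 5 — prev 1 → CONFLICT
7: bank 5 row 10 — prev 10 → HIT
8: bank 1 row 3 — prev 3 → HIT
9: bank 3 row 2 — prev 2 → HIT
10: bank 4 row 5 — prev 5 → HIT
11: bank 3 row 2 — prev 2 → HIT
12: bank 3 row 3 — prev 2 → CONFLICT
13: bank 5 row 2 — prev 10 → CONFLICT
14: bank 2 row 4 — prev None → EMPTY

CLASS = CONFLICT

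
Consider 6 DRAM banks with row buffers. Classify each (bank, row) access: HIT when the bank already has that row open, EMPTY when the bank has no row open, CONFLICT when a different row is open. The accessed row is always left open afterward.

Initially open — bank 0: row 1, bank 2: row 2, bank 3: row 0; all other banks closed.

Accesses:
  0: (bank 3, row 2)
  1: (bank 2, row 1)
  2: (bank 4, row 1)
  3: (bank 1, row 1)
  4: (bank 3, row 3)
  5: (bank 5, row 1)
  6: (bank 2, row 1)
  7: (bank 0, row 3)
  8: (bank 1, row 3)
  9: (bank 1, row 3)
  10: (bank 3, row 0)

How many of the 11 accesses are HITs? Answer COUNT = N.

step 0: bank3 0->2 [CONFLICT]
step 1: bank2 2->1 [CONFLICT]
step 2: bank4 None->1 [EMPTY]
step 3: bank1 None->1 [EMPTY]
step 4: bank3 2->3 [CONFLICT]
step 5: bank5 None->1 [EMPTY]
step 6: bank2 1->1 [HIT]
step 7: bank0 1->3 [CONFLICT]
step 8: bank1 1->3 [CONFLICT]
step 9: bank1 3->3 [HIT]
step 10: bank3 3->0 [CONFLICT]

COUNT = 2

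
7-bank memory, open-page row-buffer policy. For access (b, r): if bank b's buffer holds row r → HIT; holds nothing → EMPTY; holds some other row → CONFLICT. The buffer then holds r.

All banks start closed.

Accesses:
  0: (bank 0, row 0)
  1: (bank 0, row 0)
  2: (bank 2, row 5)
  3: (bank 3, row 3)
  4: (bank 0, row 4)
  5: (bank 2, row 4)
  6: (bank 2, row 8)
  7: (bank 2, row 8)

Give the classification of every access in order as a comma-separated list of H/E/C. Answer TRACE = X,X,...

#0 (0,0) E
#1 (0,0) H  (was 0)
#2 (2,5) E
#3 (3,3) E
#4 (0,4) C  (was 0)
#5 (2,4) C  (was 5)
#6 (2,8) C  (was 4)
#7 (2,8) H  (was 8)

TRACE = E,H,E,E,C,C,C,H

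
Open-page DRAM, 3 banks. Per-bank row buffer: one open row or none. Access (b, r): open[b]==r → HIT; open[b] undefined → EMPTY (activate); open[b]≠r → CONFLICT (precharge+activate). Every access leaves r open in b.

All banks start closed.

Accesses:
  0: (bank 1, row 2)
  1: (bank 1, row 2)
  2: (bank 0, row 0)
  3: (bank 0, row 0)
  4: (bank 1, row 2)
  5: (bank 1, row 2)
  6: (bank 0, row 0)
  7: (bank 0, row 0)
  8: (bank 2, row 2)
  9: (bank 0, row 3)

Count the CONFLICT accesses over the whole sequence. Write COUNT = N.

COUNT = 1

step 0: bank1 None->2 [EMPTY]
step 1: bank1 2->2 [HIT]
step 2: bank0 None->0 [EMPTY]
step 3: bank0 0->0 [HIT]
step 4: bank1 2->2 [HIT]
step 5: bank1 2->2 [HIT]
step 6: bank0 0->0 [HIT]
step 7: bank0 0->0 [HIT]
step 8: bank2 None->2 [EMPTY]
step 9: bank0 0->3 [CONFLICT]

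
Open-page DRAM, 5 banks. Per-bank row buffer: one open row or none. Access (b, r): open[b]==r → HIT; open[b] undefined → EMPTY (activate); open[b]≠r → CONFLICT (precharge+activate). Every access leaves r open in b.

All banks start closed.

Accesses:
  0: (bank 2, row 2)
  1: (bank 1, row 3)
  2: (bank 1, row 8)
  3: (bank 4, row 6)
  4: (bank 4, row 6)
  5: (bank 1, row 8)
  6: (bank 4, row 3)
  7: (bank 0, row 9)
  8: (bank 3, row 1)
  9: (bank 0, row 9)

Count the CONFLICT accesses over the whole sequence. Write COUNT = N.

COUNT = 2

  [0] b2 r2: no row ⇒ E
  [1] b1 r3: no row ⇒ E
  [2] b1 r8: had r3 ⇒ C
  [3] b4 r6: no row ⇒ E
  [4] b4 r6: had r6 ⇒ H
  [5] b1 r8: had r8 ⇒ H
  [6] b4 r3: had r6 ⇒ C
  [7] b0 r9: no row ⇒ E
  [8] b3 r1: no row ⇒ E
  [9] b0 r9: had r9 ⇒ H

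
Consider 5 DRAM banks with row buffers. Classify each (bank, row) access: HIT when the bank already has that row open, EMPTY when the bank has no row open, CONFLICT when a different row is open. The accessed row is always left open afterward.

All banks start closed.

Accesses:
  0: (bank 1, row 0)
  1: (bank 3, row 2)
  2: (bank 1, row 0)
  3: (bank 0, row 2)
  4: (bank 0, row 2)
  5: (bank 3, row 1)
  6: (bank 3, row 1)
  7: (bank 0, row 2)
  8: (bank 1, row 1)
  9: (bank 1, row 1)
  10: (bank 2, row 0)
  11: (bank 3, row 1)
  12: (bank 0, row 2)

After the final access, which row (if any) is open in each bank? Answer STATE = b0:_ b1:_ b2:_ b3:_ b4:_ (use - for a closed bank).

#0 (1,0) E
#1 (3,2) E
#2 (1,0) H  (was 0)
#3 (0,2) E
#4 (0,2) H  (was 2)
#5 (3,1) C  (was 2)
#6 (3,1) H  (was 1)
#7 (0,2) H  (was 2)
#8 (1,1) C  (was 0)
#9 (1,1) H  (was 1)
#10 (2,0) E
#11 (3,1) H  (was 1)
#12 (0,2) H  (was 2)

STATE = b0:2 b1:1 b2:0 b3:1 b4:-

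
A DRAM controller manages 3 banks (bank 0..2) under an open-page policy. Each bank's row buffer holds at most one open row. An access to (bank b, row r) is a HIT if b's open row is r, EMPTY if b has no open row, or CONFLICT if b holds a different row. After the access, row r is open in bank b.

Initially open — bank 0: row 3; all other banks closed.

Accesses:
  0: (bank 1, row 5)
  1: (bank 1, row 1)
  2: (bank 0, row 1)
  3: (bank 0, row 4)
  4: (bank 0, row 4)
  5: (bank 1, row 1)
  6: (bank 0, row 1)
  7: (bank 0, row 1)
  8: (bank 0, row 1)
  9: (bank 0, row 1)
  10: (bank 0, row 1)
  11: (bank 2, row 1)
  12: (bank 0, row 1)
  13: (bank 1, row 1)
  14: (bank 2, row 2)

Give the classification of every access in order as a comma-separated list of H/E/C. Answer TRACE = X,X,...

#0 (1,5) E
#1 (1,1) C  (was 5)
#2 (0,1) C  (was 3)
#3 (0,4) C  (was 1)
#4 (0,4) H  (was 4)
#5 (1,1) H  (was 1)
#6 (0,1) C  (was 4)
#7 (0,1) H  (was 1)
#8 (0,1) H  (was 1)
#9 (0,1) H  (was 1)
#10 (0,1) H  (was 1)
#11 (2,1) E
#12 (0,1) H  (was 1)
#13 (1,1) H  (was 1)
#14 (2,2) C  (was 1)

TRACE = E,C,C,C,H,H,C,H,H,H,H,E,H,H,C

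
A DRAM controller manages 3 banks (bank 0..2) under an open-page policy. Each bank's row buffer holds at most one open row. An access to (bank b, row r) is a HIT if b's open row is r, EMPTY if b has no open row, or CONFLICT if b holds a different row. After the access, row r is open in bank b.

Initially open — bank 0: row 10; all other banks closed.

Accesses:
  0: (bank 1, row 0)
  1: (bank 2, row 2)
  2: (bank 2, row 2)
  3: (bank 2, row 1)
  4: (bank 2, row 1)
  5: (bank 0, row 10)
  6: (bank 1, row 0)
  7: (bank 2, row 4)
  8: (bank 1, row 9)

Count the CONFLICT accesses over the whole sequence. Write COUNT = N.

step 0: bank1 None->0 [EMPTY]
step 1: bank2 None->2 [EMPTY]
step 2: bank2 2->2 [HIT]
step 3: bank2 2->1 [CONFLICT]
step 4: bank2 1->1 [HIT]
step 5: bank0 10->10 [HIT]
step 6: bank1 0->0 [HIT]
step 7: bank2 1->4 [CONFLICT]
step 8: bank1 0->9 [CONFLICT]

COUNT = 3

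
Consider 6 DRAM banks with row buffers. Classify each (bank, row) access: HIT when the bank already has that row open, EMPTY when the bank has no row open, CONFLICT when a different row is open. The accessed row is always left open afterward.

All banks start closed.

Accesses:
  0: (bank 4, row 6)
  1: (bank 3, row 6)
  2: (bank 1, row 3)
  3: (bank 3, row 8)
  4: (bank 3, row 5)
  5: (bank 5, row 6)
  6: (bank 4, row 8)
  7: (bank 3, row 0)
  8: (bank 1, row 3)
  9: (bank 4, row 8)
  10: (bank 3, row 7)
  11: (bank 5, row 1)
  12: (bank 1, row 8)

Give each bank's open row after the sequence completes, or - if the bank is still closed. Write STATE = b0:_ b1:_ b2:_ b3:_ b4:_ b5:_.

STATE = b0:- b1:8 b2:- b3:7 b4:8 b5:1

step 0: bank4 None->6 [EMPTY]
step 1: bank3 None->6 [EMPTY]
step 2: bank1 None->3 [EMPTY]
step 3: bank3 6->8 [CONFLICT]
step 4: bank3 8->5 [CONFLICT]
step 5: bank5 None->6 [EMPTY]
step 6: bank4 6->8 [CONFLICT]
step 7: bank3 5->0 [CONFLICT]
step 8: bank1 3->3 [HIT]
step 9: bank4 8->8 [HIT]
step 10: bank3 0->7 [CONFLICT]
step 11: bank5 6->1 [CONFLICT]
step 12: bank1 3->8 [CONFLICT]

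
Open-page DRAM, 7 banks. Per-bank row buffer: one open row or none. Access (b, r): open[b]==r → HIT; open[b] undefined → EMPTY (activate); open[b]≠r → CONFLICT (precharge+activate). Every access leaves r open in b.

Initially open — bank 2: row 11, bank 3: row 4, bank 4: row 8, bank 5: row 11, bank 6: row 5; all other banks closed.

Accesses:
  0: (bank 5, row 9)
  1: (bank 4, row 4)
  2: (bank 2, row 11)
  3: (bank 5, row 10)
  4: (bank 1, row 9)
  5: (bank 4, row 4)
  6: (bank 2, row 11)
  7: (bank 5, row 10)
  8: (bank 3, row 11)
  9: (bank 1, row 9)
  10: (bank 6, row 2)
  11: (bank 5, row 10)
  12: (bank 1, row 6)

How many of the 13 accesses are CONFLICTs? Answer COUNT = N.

COUNT = 6

#0 (5,9) C  (was 11)
#1 (4,4) C  (was 8)
#2 (2,11) H  (was 11)
#3 (5,10) C  (was 9)
#4 (1,9) E
#5 (4,4) H  (was 4)
#6 (2,11) H  (was 11)
#7 (5,10) H  (was 10)
#8 (3,11) C  (was 4)
#9 (1,9) H  (was 9)
#10 (6,2) C  (was 5)
#11 (5,10) H  (was 10)
#12 (1,6) C  (was 9)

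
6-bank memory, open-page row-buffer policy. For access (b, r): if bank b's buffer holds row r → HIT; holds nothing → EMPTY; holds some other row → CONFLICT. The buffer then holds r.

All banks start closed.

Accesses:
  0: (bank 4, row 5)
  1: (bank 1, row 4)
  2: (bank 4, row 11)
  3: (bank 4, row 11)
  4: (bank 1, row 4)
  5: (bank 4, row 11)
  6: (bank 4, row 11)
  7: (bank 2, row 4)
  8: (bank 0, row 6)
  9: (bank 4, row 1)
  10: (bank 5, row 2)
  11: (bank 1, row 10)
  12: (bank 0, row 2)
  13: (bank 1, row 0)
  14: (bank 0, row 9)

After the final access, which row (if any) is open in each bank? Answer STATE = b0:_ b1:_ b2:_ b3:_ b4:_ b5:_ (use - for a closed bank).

STATE = b0:9 b1:0 b2:4 b3:- b4:1 b5:2

step 0: bank4 None->5 [EMPTY]
step 1: bank1 None->4 [EMPTY]
step 2: bank4 5->11 [CONFLICT]
step 3: bank4 11->11 [HIT]
step 4: bank1 4->4 [HIT]
step 5: bank4 11->11 [HIT]
step 6: bank4 11->11 [HIT]
step 7: bank2 None->4 [EMPTY]
step 8: bank0 None->6 [EMPTY]
step 9: bank4 11->1 [CONFLICT]
step 10: bank5 None->2 [EMPTY]
step 11: bank1 4->10 [CONFLICT]
step 12: bank0 6->2 [CONFLICT]
step 13: bank1 10->0 [CONFLICT]
step 14: bank0 2->9 [CONFLICT]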